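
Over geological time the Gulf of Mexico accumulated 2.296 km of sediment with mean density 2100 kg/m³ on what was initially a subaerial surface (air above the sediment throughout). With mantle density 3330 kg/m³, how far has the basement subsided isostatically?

Subaerial load: s = t ρ_sed / ρ_m = 2.296 km × 2100/3330 = 1.45 km.

1.45 km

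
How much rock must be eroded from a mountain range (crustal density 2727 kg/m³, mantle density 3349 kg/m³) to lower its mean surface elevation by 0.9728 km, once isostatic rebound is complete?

Net drop Δ = e − u = e − e ρ_c/ρ_m = e (ρ_m − ρ_c)/ρ_m.
e = Δ ρ_m/(ρ_m − ρ_c) = 0.9728 km × 3349/622 = 5.24 km.

5.24 km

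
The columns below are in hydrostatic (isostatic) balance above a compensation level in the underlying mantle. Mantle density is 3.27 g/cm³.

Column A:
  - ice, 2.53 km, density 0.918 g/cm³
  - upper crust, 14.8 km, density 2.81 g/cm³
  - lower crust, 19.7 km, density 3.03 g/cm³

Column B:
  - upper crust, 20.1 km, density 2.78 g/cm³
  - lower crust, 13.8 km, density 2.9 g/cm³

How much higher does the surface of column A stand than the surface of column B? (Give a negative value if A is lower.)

0.774 km

For any compensation level in the mantle, the mantle terms cancel and isostasy reduces to e = (Σt_A − Σt_B) − (Σ(ρt)_A − Σ(ρt)_B) / ρ_m.
Σt_A = 37.03 km; Σt_B = 33.9 km; Σ(ρt)_A = 103.60154; Σ(ρt)_B = 95.898 (in km·g/cm³).
e = (37.03 − 33.9) − (103.60154 − 95.898) / 3.27 = 0.774 km.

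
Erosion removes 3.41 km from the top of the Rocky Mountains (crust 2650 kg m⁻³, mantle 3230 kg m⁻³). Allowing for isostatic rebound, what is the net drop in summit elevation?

Rebound u = e ρ_c/ρ_m = 3.41 km × 2650/3230 = 2.798 km.
Net surface drop = e − u = 3.41 km − 2.798 km = e (ρ_m − ρ_c)/ρ_m = 0.612 km.

0.612 km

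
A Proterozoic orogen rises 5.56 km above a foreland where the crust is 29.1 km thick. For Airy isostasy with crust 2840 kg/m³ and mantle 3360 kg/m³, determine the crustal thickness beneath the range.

Root depth r = h ρ_c / (ρ_m − ρ_c) = 5.56 km × 2840 / 520 = 30.37 km.
Total thickness = T + h + r = 29.1 km + 5.56 km + 30.37 km = 65 km.

65 km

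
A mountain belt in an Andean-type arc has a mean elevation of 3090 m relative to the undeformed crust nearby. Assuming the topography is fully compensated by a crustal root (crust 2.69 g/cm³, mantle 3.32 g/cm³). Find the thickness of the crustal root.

13200 m

Balancing pressure at the compensation depth: the weight of the topography is balanced by the buoyancy of the root, ρ_c h = (ρ_m − ρ_c) r.
r = h · ρ_c / (ρ_m − ρ_c) = 3090 m × 2.69 / (3.32 − 2.69) = 13200 m.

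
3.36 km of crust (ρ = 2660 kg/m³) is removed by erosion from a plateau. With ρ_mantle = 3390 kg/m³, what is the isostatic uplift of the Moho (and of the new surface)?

2.64 km

Unloading: uplift u = e ρ_c/ρ_m = 3.36 km × 2660/3390 = 2.64 km.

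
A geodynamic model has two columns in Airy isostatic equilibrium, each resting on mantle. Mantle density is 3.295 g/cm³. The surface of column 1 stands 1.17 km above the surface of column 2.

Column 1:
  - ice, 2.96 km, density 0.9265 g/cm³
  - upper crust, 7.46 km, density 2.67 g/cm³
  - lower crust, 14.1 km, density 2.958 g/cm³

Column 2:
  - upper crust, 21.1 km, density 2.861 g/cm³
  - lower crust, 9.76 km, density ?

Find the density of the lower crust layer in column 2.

Take the compensation level at the base of the deeper column (depth z_c below the surface of column 1) and equate Σ ρ_i t_i down to z_c; mantle fills any gap and the z_c terms cancel.
Column 1: 2.96×0.9265 + 7.46×2.67 + 14.1×2.958 + (z_c − 24.52)×3.295
Column 2: 1.17×0 + 21.1×2.861 + 9.76×ρ + (z_c − 1.17 − 30.86)×3.295
The z_c×3.295 term appears on both sides and cancels. Collect the known terms of each column as K = Σ(ρt)_known − 3.295 × (depth of known layers): K_1 = 64.36844 − 3.295×24.52 = −16.42496; K_2 = 60.3671 − 3.295×(1.17 + 30.86) = −45.17175.
Balance: K_1 = K_2 + 9.76×ρ, so ρ = (K_1 − K_2)/9.76 = 28.7468/9.76 = 2.95 g/cm³.

2.95 g/cm³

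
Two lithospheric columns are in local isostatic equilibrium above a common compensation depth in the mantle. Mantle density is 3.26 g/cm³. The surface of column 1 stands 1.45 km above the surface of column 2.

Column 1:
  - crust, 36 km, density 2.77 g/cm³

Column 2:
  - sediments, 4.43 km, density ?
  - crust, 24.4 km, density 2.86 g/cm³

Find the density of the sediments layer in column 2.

Take the compensation level at the base of the deeper column (depth z_c below the surface of column 1) and equate Σ ρ_i t_i down to z_c; mantle fills any gap and the z_c terms cancel.
Column 1: 36×2.77 + (z_c − 36)×3.26
Column 2: 1.45×0 + 4.43×ρ + 24.4×2.86 + (z_c − 1.45 − 28.83)×3.26
The z_c×3.26 term appears on both sides and cancels. Collect the known terms of each column as K = Σ(ρt)_known − 3.26 × (depth of known layers): K_1 = 99.72 − 3.26×36 = −17.64; K_2 = 69.784 − 3.26×(1.45 + 28.83) = −28.9288.
Balance: K_1 = K_2 + 4.43×ρ, so ρ = (K_1 − K_2)/4.43 = 11.2888/4.43 = 2.55 g/cm³.

2.55 g/cm³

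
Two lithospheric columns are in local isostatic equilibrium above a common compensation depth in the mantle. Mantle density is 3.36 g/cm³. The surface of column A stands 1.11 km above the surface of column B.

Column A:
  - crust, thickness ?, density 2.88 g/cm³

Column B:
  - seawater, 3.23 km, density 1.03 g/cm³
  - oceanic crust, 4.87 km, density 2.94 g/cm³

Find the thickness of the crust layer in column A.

27.7 km

Take the compensation level at the base of the deeper column (depth z_c below the surface of column A) and equate Σ ρ_i t_i down to z_c; mantle fills any gap and the z_c terms cancel.
Column A: x×2.88 + (z_c − 0 − x)×3.36
Column B: 1.11×0 + 3.23×1.03 + 4.87×2.94 + (z_c − 1.11 − 8.1)×3.36
The z_c×3.36 term appears on both sides and cancels. Collect the known terms of each column as K = Σ(ρt)_known − 3.36 × (depth of known layers): K_A = 0 − 3.36×0 = 0; K_B = 17.6447 − 3.36×(1.11 + 8.1) = −13.3009.
Balance: K_A − x×(3.36 − 2.88) = K_B, so x = (K_A − K_B)/(3.36 − 2.88) = 13.3009/0.48 = 27.7 km.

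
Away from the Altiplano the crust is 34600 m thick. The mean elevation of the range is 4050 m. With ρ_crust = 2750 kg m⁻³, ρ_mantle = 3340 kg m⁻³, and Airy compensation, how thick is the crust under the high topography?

57500 m

Root depth r = h ρ_c / (ρ_m − ρ_c) = 4050 m × 2750 / 590 = 18880 m.
Total thickness = T + h + r = 34600 m + 4050 m + 18880 m = 57500 m.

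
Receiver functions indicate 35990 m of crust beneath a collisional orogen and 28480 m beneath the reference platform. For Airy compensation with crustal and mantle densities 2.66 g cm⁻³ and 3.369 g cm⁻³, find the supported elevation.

Excess crust Δ = 35990 m − 28480 m = 7510 m, split between elevation h and root r with h + r = Δ.
Airy balance ρ_c h = (ρ_m − ρ_c) r gives r = h ρ_c/(ρ_m − ρ_c), so h (1 + ρ_c/(ρ_m − ρ_c)) = Δ, i.e. h = Δ (ρ_m − ρ_c)/ρ_m.
h = 7510 m × 0.709/3.369 = 1580 m.

1580 m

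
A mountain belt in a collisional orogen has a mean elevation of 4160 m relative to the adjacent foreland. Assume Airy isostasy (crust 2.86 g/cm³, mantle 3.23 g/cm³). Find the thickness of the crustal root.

For local isostatic compensation: the weight of the topography is balanced by the buoyancy of the root, ρ_c h = (ρ_m − ρ_c) r.
r = h · ρ_c / (ρ_m − ρ_c) = 4160 m × 2.86 / (3.23 − 2.86) = 32200 m.

32200 m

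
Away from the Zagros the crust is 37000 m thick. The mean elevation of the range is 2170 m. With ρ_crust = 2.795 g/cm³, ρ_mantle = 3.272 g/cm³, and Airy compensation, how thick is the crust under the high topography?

51900 m

Root depth r = h ρ_c / (ρ_m − ρ_c) = 2170 m × 2.795 / 0.477 = 12720 m.
Total thickness = T + h + r = 37000 m + 2170 m + 12720 m = 51900 m.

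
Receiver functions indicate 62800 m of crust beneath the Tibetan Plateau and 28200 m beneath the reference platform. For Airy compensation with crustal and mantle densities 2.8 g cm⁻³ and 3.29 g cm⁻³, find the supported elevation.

5150 m

Excess crust Δ = 62800 m − 28200 m = 34600 m, split between elevation h and root r with h + r = Δ.
Airy balance ρ_c h = (ρ_m − ρ_c) r gives r = h ρ_c/(ρ_m − ρ_c), so h (1 + ρ_c/(ρ_m − ρ_c)) = Δ, i.e. h = Δ (ρ_m − ρ_c)/ρ_m.
h = 34600 m × 0.49/3.29 = 5150 m.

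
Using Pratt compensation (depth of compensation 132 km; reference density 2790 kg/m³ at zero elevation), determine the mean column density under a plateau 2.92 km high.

Pratt balance: ρ_ref D = ρ (D + h).
ρ = ρ_ref D/(D + h) = 2790 × 132 km/(132 km + 2.92 km) = 2730 kg/m³.

2730 kg/m³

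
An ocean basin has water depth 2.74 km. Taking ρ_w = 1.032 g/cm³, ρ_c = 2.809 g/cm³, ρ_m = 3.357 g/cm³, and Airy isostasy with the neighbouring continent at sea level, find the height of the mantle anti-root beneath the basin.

8.88 km

For local isostatic compensation: replacing crust with seawater at the top is compensated by replacing crust with mantle at the base: d (ρ_c − ρ_w) = a (ρ_m − ρ_c).
a = d (ρ_c − ρ_w)/(ρ_m − ρ_c) = 2.74 km × 1.777/0.548 = 8.88 km.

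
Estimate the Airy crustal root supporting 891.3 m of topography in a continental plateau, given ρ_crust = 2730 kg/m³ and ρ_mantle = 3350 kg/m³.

For local isostatic compensation: the weight of the topography is balanced by the buoyancy of the root, ρ_c h = (ρ_m − ρ_c) r.
r = h · ρ_c / (ρ_m − ρ_c) = 891.3 m × 2730 / (3350 − 2730) = 3920 m.

3920 m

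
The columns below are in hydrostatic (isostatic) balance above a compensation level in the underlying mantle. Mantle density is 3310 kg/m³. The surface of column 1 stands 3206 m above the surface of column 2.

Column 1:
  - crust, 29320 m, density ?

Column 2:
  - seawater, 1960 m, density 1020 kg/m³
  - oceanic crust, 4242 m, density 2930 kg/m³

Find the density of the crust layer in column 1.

2740 kg/m³

Take the compensation level at the base of the deeper column (depth z_c below the surface of column 1) and equate Σ ρ_i t_i down to z_c; mantle fills any gap and the z_c terms cancel.
Column 1: 29320×ρ + (z_c − 29320)×3310
Column 2: 3206×0 + 1960×1020 + 4242×2930 + (z_c − 3206 − 6202)×3310
The z_c×3310 term appears on both sides and cancels. Collect the known terms of each column as K = Σ(ρt)_known − 3310 × (depth of known layers): K_1 = 0 − 3310×29320 = −97049200; K_2 = 14428260 − 3310×(3206 + 6202) = −16712220.
Balance: K_1 + 29320×ρ = K_2, so ρ = (K_2 − K_1)/29320 = 80337000/29320 = 2740 kg/m³.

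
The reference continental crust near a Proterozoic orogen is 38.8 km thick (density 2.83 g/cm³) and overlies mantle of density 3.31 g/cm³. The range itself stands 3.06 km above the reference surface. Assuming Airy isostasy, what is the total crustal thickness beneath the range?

Root depth r = h ρ_c / (ρ_m − ρ_c) = 3.06 km × 2.83 / 0.48 = 18.04 km.
Total thickness = T + h + r = 38.8 km + 3.06 km + 18.04 km = 59.9 km.

59.9 km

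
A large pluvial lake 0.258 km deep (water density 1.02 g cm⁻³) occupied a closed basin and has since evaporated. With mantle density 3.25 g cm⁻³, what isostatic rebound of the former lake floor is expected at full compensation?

u = d ρ_w/ρ_m = 0.258 km × 1.02/3.25 = 0.081 km.

0.081 km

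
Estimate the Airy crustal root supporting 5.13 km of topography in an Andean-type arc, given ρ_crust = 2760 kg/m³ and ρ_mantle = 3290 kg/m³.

26.7 km

By Archimedes' principle applied to the lithosphere: the weight of the topography is balanced by the buoyancy of the root, ρ_c h = (ρ_m − ρ_c) r.
r = h · ρ_c / (ρ_m − ρ_c) = 5.13 km × 2760 / (3290 − 2760) = 26.7 km.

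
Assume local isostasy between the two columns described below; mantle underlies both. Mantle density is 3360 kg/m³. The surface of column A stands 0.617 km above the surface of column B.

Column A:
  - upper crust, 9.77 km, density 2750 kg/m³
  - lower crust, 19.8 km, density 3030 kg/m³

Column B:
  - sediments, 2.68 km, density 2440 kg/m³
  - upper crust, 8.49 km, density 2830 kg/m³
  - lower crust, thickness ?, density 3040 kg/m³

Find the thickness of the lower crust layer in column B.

10.8 km

Take the compensation level at the base of the deeper column (depth z_c below the surface of column A) and equate Σ ρ_i t_i down to z_c; mantle fills any gap and the z_c terms cancel.
Column A: 9.77×2750 + 19.8×3030 + (z_c − 29.57)×3360
Column B: 0.617×0 + 2.68×2440 + 8.49×2830 + x×3040 + (z_c − 0.617 − 11.17 − x)×3360
The z_c×3360 term appears on both sides and cancels. Collect the known terms of each column as K = Σ(ρt)_known − 3360 × (depth of known layers): K_A = 86861.5 − 3360×29.57 = −12493.7; K_B = 30565.9 − 3360×(0.617 + 11.17) = −9038.42.
Balance: K_A = K_B − x×(3360 − 3040), so x = (K_B − K_A)/(3360 − 3040) = 3455.28/320 = 10.8 km.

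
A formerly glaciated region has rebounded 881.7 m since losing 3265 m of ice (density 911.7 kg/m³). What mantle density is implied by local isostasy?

ρ_m = ρ_ice t / u = 911.7 × 3265 m/881.7 m = 3380 kg/m³.

3380 kg/m³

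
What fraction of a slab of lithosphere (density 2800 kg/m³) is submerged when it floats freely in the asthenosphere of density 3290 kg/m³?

85.1%

Submerged fraction = ρ_obj/ρ_fluid = 2800/3290 = 85.1%.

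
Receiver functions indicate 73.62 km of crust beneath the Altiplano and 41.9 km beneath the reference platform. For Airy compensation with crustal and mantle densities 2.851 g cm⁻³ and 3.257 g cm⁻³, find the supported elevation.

Excess crust Δ = 73.62 km − 41.9 km = 31.72 km, split between elevation h and root r with h + r = Δ.
Airy balance ρ_c h = (ρ_m − ρ_c) r gives r = h ρ_c/(ρ_m − ρ_c), so h (1 + ρ_c/(ρ_m − ρ_c)) = Δ, i.e. h = Δ (ρ_m − ρ_c)/ρ_m.
h = 31.72 km × 0.406/3.257 = 3.95 km.

3.95 km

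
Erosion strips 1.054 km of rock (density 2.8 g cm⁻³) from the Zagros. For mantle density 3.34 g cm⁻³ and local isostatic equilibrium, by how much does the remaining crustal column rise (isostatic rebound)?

Unloading: uplift u = e ρ_c/ρ_m = 1.054 km × 2.8/3.34 = 0.884 km.

0.884 km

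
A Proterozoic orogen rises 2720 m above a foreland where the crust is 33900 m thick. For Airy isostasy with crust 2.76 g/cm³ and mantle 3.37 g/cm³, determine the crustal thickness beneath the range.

Root depth r = h ρ_c / (ρ_m − ρ_c) = 2720 m × 2.76 / 0.61 = 12310 m.
Total thickness = T + h + r = 33900 m + 2720 m + 12310 m = 48900 m.

48900 m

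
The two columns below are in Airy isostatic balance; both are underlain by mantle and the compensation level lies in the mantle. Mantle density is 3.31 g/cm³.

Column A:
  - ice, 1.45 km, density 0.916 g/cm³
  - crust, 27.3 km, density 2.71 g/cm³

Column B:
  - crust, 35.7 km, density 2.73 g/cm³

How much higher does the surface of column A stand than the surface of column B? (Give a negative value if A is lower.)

For any compensation level in the mantle, the mantle terms cancel and isostasy reduces to e = (Σt_A − Σt_B) − (Σ(ρt)_A − Σ(ρt)_B) / ρ_m.
Σt_A = 28.75 km; Σt_B = 35.7 km; Σ(ρt)_A = 75.3112; Σ(ρt)_B = 97.461 (in km·g/cm³).
e = (28.75 − 35.7) − (75.3112 − 97.461) / 3.31 = −0.258 km.

−0.258 km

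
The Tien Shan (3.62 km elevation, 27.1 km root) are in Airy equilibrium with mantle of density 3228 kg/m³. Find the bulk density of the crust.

2850 kg/m³

ρ_c h = (ρ_m − ρ_c) r → ρ_c (h + r) = ρ_m r → ρ_c = ρ_m r / (h + r).
ρ_c = 3228 × 27.1 km / (3.62 km + 27.1 km) = 2850 kg/m³.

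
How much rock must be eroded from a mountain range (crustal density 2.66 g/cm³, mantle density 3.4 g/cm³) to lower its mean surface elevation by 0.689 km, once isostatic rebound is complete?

Net drop Δ = e − u = e − e ρ_c/ρ_m = e (ρ_m − ρ_c)/ρ_m.
e = Δ ρ_m/(ρ_m − ρ_c) = 0.689 km × 3.4/0.74 = 3.17 km.

3.17 km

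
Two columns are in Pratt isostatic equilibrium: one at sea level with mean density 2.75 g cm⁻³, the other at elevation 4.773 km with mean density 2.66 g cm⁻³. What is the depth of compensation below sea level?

141 km

ρ_ref D = ρ (D + h) → D (ρ_ref − ρ) = ρ h.
D = ρ h/(ρ_ref − ρ) = 2.66 × 4.773 km/(2.75 − 2.66) = 141 km.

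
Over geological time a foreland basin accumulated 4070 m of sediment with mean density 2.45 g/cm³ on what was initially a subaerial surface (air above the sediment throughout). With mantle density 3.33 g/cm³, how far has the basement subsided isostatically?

Subaerial load: s = t ρ_sed / ρ_m = 4070 m × 2.45/3.33 = 2990 m.

2990 m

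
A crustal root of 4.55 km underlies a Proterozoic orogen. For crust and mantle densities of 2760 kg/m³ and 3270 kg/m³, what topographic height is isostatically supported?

For local isostatic compensation: ρ_c h = (ρ_m − ρ_c) r.
h = r (ρ_m − ρ_c) / ρ_c = 4.55 km × (3270 − 2760) / 2760 = 0.841 km.

0.841 km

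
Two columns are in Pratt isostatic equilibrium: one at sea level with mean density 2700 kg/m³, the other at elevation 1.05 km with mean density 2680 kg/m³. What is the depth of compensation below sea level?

ρ_ref D = ρ (D + h) → D (ρ_ref − ρ) = ρ h.
D = ρ h/(ρ_ref − ρ) = 2680 × 1.05 km/(2700 − 2680) = 141 km.

141 km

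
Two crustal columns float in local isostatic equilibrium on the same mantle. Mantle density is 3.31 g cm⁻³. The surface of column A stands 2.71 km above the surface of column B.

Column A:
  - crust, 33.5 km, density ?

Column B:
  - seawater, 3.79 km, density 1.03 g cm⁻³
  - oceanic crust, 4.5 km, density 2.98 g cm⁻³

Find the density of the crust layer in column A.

Take the compensation level at the base of the deeper column (depth z_c below the surface of column A) and equate Σ ρ_i t_i down to z_c; mantle fills any gap and the z_c terms cancel.
Column A: 33.5×ρ + (z_c − 33.5)×3.31
Column B: 2.71×0 + 3.79×1.03 + 4.5×2.98 + (z_c − 2.71 − 8.29)×3.31
The z_c×3.31 term appears on both sides and cancels. Collect the known terms of each column as K = Σ(ρt)_known − 3.31 × (depth of known layers): K_A = 0 − 3.31×33.5 = −110.885; K_B = 17.3137 − 3.31×(2.71 + 8.29) = −19.0963.
Balance: K_A + 33.5×ρ = K_B, so ρ = (K_B − K_A)/33.5 = 91.7887/33.5 = 2.74 g cm⁻³.

2.74 g cm⁻³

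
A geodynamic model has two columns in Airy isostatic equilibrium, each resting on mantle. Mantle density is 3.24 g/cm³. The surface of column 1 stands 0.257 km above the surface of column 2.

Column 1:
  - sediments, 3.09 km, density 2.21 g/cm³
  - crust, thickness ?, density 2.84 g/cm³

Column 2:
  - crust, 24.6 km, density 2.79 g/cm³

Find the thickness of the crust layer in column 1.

21.8 km

Take the compensation level at the base of the deeper column (depth z_c below the surface of column 1) and equate Σ ρ_i t_i down to z_c; mantle fills any gap and the z_c terms cancel.
Column 1: 3.09×2.21 + x×2.84 + (z_c − 3.09 − x)×3.24
Column 2: 0.257×0 + 24.6×2.79 + (z_c − 0.257 − 24.6)×3.24
The z_c×3.24 term appears on both sides and cancels. Collect the known terms of each column as K = Σ(ρt)_known − 3.24 × (depth of known layers): K_1 = 6.8289 − 3.24×3.09 = −3.1827; K_2 = 68.634 − 3.24×(0.257 + 24.6) = −11.90268.
Balance: K_1 − x×(3.24 − 2.84) = K_2, so x = (K_1 − K_2)/(3.24 − 2.84) = 8.71998/0.4 = 21.8 km.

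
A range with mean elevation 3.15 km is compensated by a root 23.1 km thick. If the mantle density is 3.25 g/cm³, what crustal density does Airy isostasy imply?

2.86 g/cm³

ρ_c h = (ρ_m − ρ_c) r → ρ_c (h + r) = ρ_m r → ρ_c = ρ_m r / (h + r).
ρ_c = 3.25 × 23.1 km / (3.15 km + 23.1 km) = 2.86 g/cm³.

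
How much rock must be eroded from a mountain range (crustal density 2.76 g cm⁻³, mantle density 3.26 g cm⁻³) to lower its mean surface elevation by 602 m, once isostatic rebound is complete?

3930 m

Net drop Δ = e − u = e − e ρ_c/ρ_m = e (ρ_m − ρ_c)/ρ_m.
e = Δ ρ_m/(ρ_m − ρ_c) = 602 m × 3.26/0.5 = 3930 m.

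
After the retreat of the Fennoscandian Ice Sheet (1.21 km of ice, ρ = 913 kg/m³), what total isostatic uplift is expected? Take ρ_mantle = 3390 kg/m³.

Removing the load lets mantle flow back in; uplift u satisfies ρ_ice t = ρ_m u.
u = t ρ_ice/ρ_m = 1.21 km × 913/3390 = 0.326 km.

0.326 km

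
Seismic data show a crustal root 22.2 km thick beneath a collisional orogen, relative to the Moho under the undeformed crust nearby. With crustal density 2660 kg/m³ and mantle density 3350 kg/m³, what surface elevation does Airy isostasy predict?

For local isostatic compensation: ρ_c h = (ρ_m − ρ_c) r.
h = r (ρ_m − ρ_c) / ρ_c = 22.2 km × (3350 − 2660) / 2660 = 5.76 km.

5.76 km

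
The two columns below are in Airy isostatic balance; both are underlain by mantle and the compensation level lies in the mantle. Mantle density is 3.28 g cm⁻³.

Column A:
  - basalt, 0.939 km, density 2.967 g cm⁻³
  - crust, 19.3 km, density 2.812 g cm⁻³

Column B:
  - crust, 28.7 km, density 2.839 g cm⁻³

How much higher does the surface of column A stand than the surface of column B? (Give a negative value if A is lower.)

−1.02 km

For any compensation level in the mantle, the mantle terms cancel and isostasy reduces to e = (Σt_A − Σt_B) − (Σ(ρt)_A − Σ(ρt)_B) / ρ_m.
Σt_A = 20.239 km; Σt_B = 28.7 km; Σ(ρt)_A = 57.057613; Σ(ρt)_B = 81.4793 (in km·g cm⁻³).
e = (20.239 − 28.7) − (57.057613 − 81.4793) / 3.28 = −1.02 km.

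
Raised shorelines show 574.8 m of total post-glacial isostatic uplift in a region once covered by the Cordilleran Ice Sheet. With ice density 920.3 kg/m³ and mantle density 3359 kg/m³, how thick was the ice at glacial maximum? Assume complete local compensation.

2100 m

u = t ρ_ice/ρ_m → t = u ρ_m/ρ_ice = 574.8 m × 3359/920.3 = 2100 m.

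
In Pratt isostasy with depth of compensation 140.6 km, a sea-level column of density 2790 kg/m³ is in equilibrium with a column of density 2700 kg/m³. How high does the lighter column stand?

ρ_ref D = ρ (D + h) → h = D (ρ_ref − ρ)/ρ.
h = 140.6 km × (2790 − 2700)/2700 = 4.69 km.

4.69 km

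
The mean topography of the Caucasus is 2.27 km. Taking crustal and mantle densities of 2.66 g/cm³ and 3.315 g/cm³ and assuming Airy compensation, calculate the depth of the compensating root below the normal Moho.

Equating mass per unit area of the two columns: the weight of the topography is balanced by the buoyancy of the root, ρ_c h = (ρ_m − ρ_c) r.
r = h · ρ_c / (ρ_m − ρ_c) = 2.27 km × 2.66 / (3.315 − 2.66) = 9.22 km.

9.22 km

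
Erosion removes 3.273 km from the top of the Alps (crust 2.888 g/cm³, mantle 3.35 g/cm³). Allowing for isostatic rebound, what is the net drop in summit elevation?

0.451 km

Rebound u = e ρ_c/ρ_m = 3.273 km × 2.888/3.35 = 2.822 km.
Net surface drop = e − u = 3.273 km − 2.822 km = e (ρ_m − ρ_c)/ρ_m = 0.451 km.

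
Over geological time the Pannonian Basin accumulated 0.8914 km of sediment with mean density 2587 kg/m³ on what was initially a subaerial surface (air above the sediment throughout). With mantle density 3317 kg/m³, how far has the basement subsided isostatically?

Subaerial load: s = t ρ_sed / ρ_m = 0.8914 km × 2587/3317 = 0.695 km.

0.695 km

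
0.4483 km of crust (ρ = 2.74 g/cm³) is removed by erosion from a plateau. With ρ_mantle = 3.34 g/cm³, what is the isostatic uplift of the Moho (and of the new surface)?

Unloading: uplift u = e ρ_c/ρ_m = 0.4483 km × 2.74/3.34 = 0.368 km.

0.368 km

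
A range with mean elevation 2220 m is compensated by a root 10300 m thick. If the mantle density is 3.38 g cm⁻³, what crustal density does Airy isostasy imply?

ρ_c h = (ρ_m − ρ_c) r → ρ_c (h + r) = ρ_m r → ρ_c = ρ_m r / (h + r).
ρ_c = 3.38 × 10300 m / (2220 m + 10300 m) = 2.78 g cm⁻³.

2.78 g cm⁻³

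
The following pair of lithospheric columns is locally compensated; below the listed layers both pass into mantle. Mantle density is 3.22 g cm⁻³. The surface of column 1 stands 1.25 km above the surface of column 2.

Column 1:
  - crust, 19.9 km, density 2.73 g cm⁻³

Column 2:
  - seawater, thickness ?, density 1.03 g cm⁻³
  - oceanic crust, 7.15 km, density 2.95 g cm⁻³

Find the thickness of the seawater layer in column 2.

Take the compensation level at the base of the deeper column (depth z_c below the surface of column 1) and equate Σ ρ_i t_i down to z_c; mantle fills any gap and the z_c terms cancel.
Column 1: 19.9×2.73 + (z_c − 19.9)×3.22
Column 2: 1.25×0 + x×1.03 + 7.15×2.95 + (z_c − 1.25 − 7.15 − x)×3.22
The z_c×3.22 term appears on both sides and cancels. Collect the known terms of each column as K = Σ(ρt)_known − 3.22 × (depth of known layers): K_1 = 54.327 − 3.22×19.9 = −9.751; K_2 = 21.0925 − 3.22×(1.25 + 7.15) = −5.9555.
Balance: K_1 = K_2 − x×(3.22 − 1.03), so x = (K_2 − K_1)/(3.22 − 1.03) = 3.7955/2.19 = 1.73 km.

1.73 km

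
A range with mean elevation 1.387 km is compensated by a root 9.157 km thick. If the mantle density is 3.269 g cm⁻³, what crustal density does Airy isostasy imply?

2.84 g cm⁻³

ρ_c h = (ρ_m − ρ_c) r → ρ_c (h + r) = ρ_m r → ρ_c = ρ_m r / (h + r).
ρ_c = 3.269 × 9.157 km / (1.387 km + 9.157 km) = 2.84 g cm⁻³.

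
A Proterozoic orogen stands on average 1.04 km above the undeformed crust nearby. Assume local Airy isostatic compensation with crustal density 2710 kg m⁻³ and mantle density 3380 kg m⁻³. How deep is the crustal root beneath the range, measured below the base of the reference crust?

4.21 km

Isostatic balance requires: the weight of the topography is balanced by the buoyancy of the root, ρ_c h = (ρ_m − ρ_c) r.
r = h · ρ_c / (ρ_m − ρ_c) = 1.04 km × 2710 / (3380 − 2710) = 4.21 km.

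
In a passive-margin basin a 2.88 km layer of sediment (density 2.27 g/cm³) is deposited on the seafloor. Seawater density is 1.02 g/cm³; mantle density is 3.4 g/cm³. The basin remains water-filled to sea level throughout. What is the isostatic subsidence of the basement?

1.51 km

Submarine loading: the sediment displaces seawater, and the subsidence is in turn flooded, so s (ρ_m − ρ_w) = t (ρ_sed − ρ_w).
s = 2.88 km × (2.27 − 1.02) / (3.4 − 1.02) = 1.51 km.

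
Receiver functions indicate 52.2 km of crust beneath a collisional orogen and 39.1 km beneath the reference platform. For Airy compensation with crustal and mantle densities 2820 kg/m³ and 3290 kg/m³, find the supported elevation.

1.87 km

Excess crust Δ = 52.2 km − 39.1 km = 13.1 km, split between elevation h and root r with h + r = Δ.
Airy balance ρ_c h = (ρ_m − ρ_c) r gives r = h ρ_c/(ρ_m − ρ_c), so h (1 + ρ_c/(ρ_m − ρ_c)) = Δ, i.e. h = Δ (ρ_m − ρ_c)/ρ_m.
h = 13.1 km × 470/3290 = 1.87 km.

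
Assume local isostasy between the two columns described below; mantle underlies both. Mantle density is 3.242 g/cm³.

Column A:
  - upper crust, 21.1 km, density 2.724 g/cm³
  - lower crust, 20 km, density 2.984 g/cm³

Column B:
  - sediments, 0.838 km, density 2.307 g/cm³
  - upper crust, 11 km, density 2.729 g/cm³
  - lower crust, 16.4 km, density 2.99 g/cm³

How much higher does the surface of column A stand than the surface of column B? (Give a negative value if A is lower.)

1.71 km

For any compensation level in the mantle, the mantle terms cancel and isostasy reduces to e = (Σt_A − Σt_B) − (Σ(ρt)_A − Σ(ρt)_B) / ρ_m.
Σt_A = 41.1 km; Σt_B = 28.238 km; Σ(ρt)_A = 117.1564; Σ(ρt)_B = 80.988266 (in km·g/cm³).
e = (41.1 − 28.238) − (117.1564 − 80.988266) / 3.242 = 1.71 km.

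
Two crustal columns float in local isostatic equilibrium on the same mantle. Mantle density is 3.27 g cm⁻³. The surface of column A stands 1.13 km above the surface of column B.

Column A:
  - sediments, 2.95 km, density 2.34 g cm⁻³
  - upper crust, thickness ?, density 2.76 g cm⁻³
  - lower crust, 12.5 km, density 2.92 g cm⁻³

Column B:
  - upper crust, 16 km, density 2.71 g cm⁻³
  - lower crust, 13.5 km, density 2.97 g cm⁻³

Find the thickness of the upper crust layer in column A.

Take the compensation level at the base of the deeper column (depth z_c below the surface of column A) and equate Σ ρ_i t_i down to z_c; mantle fills any gap and the z_c terms cancel.
Column A: 2.95×2.34 + x×2.76 + 12.5×2.92 + (z_c − 15.45 − x)×3.27
Column B: 1.13×0 + 16×2.71 + 13.5×2.97 + (z_c − 1.13 − 29.5)×3.27
The z_c×3.27 term appears on both sides and cancels. Collect the known terms of each column as K = Σ(ρt)_known − 3.27 × (depth of known layers): K_A = 43.403 − 3.27×15.45 = −7.1185; K_B = 83.455 − 3.27×(1.13 + 29.5) = −16.7051.
Balance: K_A − x×(3.27 − 2.76) = K_B, so x = (K_A − K_B)/(3.27 − 2.76) = 9.5866/0.51 = 18.8 km.

18.8 km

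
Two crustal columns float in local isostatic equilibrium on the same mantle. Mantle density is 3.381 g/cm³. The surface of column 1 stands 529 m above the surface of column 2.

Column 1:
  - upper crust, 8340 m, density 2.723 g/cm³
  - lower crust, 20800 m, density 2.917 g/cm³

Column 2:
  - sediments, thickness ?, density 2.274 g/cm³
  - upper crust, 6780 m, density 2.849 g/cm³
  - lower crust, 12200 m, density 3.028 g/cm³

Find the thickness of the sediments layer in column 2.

Take the compensation level at the base of the deeper column (depth z_c below the surface of column 1) and equate Σ ρ_i t_i down to z_c; mantle fills any gap and the z_c terms cancel.
Column 1: 8340×2.723 + 20800×2.917 + (z_c − 29140)×3.381
Column 2: 529×0 + x×2.274 + 6780×2.849 + 12200×3.028 + (z_c − 529 − 18980 − x)×3.381
The z_c×3.381 term appears on both sides and cancels. Collect the known terms of each column as K = Σ(ρt)_known − 3.381 × (depth of known layers): K_1 = 83383.42 − 3.381×29140 = −15138.92; K_2 = 56257.82 − 3.381×(529 + 18980) = −9702.109.
Balance: K_1 = K_2 − x×(3.381 − 2.274), so x = (K_2 − K_1)/(3.381 − 2.274) = 5436.81/1.107 = 4910 m.

4910 m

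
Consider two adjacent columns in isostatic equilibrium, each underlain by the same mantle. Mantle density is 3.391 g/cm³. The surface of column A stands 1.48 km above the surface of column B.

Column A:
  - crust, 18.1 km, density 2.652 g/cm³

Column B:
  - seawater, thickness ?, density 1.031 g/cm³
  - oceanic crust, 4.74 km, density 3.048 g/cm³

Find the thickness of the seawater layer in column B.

2.85 km

Take the compensation level at the base of the deeper column (depth z_c below the surface of column A) and equate Σ ρ_i t_i down to z_c; mantle fills any gap and the z_c terms cancel.
Column A: 18.1×2.652 + (z_c − 18.1)×3.391
Column B: 1.48×0 + x×1.031 + 4.74×3.048 + (z_c − 1.48 − 4.74 − x)×3.391
The z_c×3.391 term appears on both sides and cancels. Collect the known terms of each column as K = Σ(ρt)_known − 3.391 × (depth of known layers): K_A = 48.0012 − 3.391×18.1 = −13.3759; K_B = 14.44752 − 3.391×(1.48 + 4.74) = −6.6445.
Balance: K_A = K_B − x×(3.391 − 1.031), so x = (K_B − K_A)/(3.391 − 1.031) = 6.7314/2.36 = 2.85 km.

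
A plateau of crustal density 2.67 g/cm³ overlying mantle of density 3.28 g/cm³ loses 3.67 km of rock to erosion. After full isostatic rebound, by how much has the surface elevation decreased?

0.683 km

Rebound u = e ρ_c/ρ_m = 3.67 km × 2.67/3.28 = 2.987 km.
Net surface drop = e − u = 3.67 km − 2.987 km = e (ρ_m − ρ_c)/ρ_m = 0.683 km.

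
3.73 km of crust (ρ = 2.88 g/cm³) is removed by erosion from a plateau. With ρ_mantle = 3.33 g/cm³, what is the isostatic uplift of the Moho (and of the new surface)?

Unloading: uplift u = e ρ_c/ρ_m = 3.73 km × 2.88/3.33 = 3.23 km.

3.23 km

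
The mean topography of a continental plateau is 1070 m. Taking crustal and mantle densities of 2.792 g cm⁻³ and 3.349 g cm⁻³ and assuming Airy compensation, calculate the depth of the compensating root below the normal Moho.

5360 m

Balancing pressure at the compensation depth: the weight of the topography is balanced by the buoyancy of the root, ρ_c h = (ρ_m − ρ_c) r.
r = h · ρ_c / (ρ_m − ρ_c) = 1070 m × 2.792 / (3.349 − 2.792) = 5360 m.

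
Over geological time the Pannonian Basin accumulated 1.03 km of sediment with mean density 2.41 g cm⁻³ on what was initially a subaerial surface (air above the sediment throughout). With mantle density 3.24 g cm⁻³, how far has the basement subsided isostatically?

Subaerial load: s = t ρ_sed / ρ_m = 1.03 km × 2.41/3.24 = 0.766 km.

0.766 km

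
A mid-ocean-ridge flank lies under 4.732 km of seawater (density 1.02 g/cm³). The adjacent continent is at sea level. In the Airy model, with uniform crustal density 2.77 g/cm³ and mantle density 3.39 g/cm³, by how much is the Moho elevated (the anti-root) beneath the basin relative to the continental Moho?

13.4 km

By Archimedes' principle applied to the lithosphere: replacing crust with seawater at the top is compensated by replacing crust with mantle at the base: d (ρ_c − ρ_w) = a (ρ_m − ρ_c).
a = d (ρ_c − ρ_w)/(ρ_m − ρ_c) = 4.732 km × 1.75/0.62 = 13.4 km.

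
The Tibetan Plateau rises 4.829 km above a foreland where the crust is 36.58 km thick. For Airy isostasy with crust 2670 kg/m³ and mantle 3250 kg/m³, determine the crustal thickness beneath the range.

63.6 km

Root depth r = h ρ_c / (ρ_m − ρ_c) = 4.829 km × 2670 / 580 = 22.23 km.
Total thickness = T + h + r = 36.58 km + 4.829 km + 22.23 km = 63.6 km.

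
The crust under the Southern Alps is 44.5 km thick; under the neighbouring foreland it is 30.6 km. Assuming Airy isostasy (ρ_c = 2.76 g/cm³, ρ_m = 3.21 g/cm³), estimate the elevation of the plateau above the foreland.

1.95 km

Excess crust Δ = 44.5 km − 30.6 km = 13.9 km, split between elevation h and root r with h + r = Δ.
Airy balance ρ_c h = (ρ_m − ρ_c) r gives r = h ρ_c/(ρ_m − ρ_c), so h (1 + ρ_c/(ρ_m − ρ_c)) = Δ, i.e. h = Δ (ρ_m − ρ_c)/ρ_m.
h = 13.9 km × 0.45/3.21 = 1.95 km.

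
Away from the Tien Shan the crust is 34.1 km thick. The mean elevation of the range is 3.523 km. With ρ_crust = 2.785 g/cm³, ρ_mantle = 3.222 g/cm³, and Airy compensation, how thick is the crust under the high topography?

Root depth r = h ρ_c / (ρ_m − ρ_c) = 3.523 km × 2.785 / 0.437 = 22.45 km.
Total thickness = T + h + r = 34.1 km + 3.523 km + 22.45 km = 60.1 km.

60.1 km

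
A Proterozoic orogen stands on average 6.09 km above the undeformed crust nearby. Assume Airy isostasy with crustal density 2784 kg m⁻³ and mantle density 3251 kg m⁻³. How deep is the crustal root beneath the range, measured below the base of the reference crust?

Equating mass per unit area of the two columns: the weight of the topography is balanced by the buoyancy of the root, ρ_c h = (ρ_m − ρ_c) r.
r = h · ρ_c / (ρ_m − ρ_c) = 6.09 km × 2784 / (3251 − 2784) = 36.3 km.

36.3 km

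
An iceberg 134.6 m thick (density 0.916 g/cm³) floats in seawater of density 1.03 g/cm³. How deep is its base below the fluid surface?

Draft d = t ρ_obj/ρ_fluid = 134.6 m × 0.916/1.03 = 120 m.

120 m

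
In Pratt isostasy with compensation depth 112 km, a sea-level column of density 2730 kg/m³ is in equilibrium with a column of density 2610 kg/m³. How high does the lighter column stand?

ρ_ref D = ρ (D + h) → h = D (ρ_ref − ρ)/ρ.
h = 112 km × (2730 − 2610)/2610 = 5.15 km.

5.15 km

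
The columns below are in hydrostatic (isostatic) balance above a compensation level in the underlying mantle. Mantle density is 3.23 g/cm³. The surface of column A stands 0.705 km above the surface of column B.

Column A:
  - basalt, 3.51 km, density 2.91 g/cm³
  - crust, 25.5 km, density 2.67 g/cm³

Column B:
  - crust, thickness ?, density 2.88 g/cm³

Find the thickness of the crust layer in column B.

Take the compensation level at the base of the deeper column (depth z_c below the surface of column A) and equate Σ ρ_i t_i down to z_c; mantle fills any gap and the z_c terms cancel.
Column A: 3.51×2.91 + 25.5×2.67 + (z_c − 29.01)×3.23
Column B: 0.705×0 + x×2.88 + (z_c − 0.705 − 0 − x)×3.23
The z_c×3.23 term appears on both sides and cancels. Collect the known terms of each column as K = Σ(ρt)_known − 3.23 × (depth of known layers): K_A = 78.2991 − 3.23×29.01 = −15.4032; K_B = 0 − 3.23×(0.705 + 0) = −2.27715.
Balance: K_A = K_B − x×(3.23 − 2.88), so x = (K_B − K_A)/(3.23 − 2.88) = 13.126/0.35 = 37.5 km.

37.5 km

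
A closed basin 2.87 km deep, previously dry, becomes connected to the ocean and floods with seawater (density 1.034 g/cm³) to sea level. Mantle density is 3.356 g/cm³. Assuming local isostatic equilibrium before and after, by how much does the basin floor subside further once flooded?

1.28 km

After flooding the water column is d + s deep. Its weight must equal the weight of mantle displaced by the extra subsidence s: (d + s) ρ_w = s ρ_m.
s = d ρ_w / (ρ_m − ρ_w) = 2.87 km × 1.034/(3.356 − 1.034) = 1.28 km.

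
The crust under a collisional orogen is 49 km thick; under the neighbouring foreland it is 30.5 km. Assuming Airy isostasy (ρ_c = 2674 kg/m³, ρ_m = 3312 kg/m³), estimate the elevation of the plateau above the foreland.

3.56 km

Excess crust Δ = 49 km − 30.5 km = 18.5 km, split between elevation h and root r with h + r = Δ.
Airy balance ρ_c h = (ρ_m − ρ_c) r gives r = h ρ_c/(ρ_m − ρ_c), so h (1 + ρ_c/(ρ_m − ρ_c)) = Δ, i.e. h = Δ (ρ_m − ρ_c)/ρ_m.
h = 18.5 km × 638/3312 = 3.56 km.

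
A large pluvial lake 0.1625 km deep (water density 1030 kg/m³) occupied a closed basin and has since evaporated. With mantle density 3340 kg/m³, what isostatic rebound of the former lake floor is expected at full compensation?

0.0501 km

u = d ρ_w/ρ_m = 0.1625 km × 1030/3340 = 0.0501 km.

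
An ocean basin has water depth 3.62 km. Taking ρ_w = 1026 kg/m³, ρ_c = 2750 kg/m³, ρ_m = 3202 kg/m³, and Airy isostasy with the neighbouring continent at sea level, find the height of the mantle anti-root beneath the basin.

By Archimedes' principle applied to the lithosphere: replacing crust with seawater at the top is compensated by replacing crust with mantle at the base: d (ρ_c − ρ_w) = a (ρ_m − ρ_c).
a = d (ρ_c − ρ_w)/(ρ_m − ρ_c) = 3.62 km × 1724/452 = 13.8 km.

13.8 km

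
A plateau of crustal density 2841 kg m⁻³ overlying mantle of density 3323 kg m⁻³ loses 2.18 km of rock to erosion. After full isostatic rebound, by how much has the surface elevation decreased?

Rebound u = e ρ_c/ρ_m = 2.18 km × 2841/3323 = 1.864 km.
Net surface drop = e − u = 2.18 km − 1.864 km = e (ρ_m − ρ_c)/ρ_m = 0.316 km.

0.316 km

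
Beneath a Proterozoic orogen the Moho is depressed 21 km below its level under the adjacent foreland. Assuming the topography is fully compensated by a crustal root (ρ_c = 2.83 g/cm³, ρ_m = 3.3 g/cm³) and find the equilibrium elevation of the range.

By Archimedes' principle applied to the lithosphere: ρ_c h = (ρ_m − ρ_c) r.
h = r (ρ_m − ρ_c) / ρ_c = 21 km × (3.3 − 2.83) / 2.83 = 3.49 km.

3.49 km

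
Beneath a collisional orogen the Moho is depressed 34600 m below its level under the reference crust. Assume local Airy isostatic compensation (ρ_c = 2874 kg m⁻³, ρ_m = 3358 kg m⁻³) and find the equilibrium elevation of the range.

5830 m

Equating mass per unit area of the two columns: ρ_c h = (ρ_m − ρ_c) r.
h = r (ρ_m − ρ_c) / ρ_c = 34600 m × (3358 − 2874) / 2874 = 5830 m.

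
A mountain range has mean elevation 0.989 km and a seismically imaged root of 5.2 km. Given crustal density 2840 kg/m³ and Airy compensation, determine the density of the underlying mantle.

3380 kg/m³

Airy balance: ρ_c h = (ρ_m − ρ_c) r → ρ_m = ρ_c (1 + h/r).
ρ_m = 2840 × (1 + 0.989 km/5.2 km) = 3380 kg/m³.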